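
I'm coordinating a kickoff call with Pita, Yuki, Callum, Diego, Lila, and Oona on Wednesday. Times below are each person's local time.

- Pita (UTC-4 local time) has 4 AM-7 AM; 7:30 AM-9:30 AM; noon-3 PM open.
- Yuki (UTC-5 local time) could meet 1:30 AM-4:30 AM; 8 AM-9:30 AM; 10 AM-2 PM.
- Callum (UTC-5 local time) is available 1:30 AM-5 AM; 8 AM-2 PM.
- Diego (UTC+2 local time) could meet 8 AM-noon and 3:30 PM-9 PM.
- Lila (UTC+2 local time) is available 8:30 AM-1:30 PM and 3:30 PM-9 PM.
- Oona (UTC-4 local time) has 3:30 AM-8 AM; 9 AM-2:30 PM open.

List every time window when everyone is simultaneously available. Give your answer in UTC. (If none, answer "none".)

Pita in UTC: 08:00-11:00, 11:30-13:30, 16:00-19:00 (add 4h to convert from UTC-4).
Yuki in UTC: 06:30-09:30, 13:00-14:30, 15:00-19:00 (add 5h to convert from UTC-5).
Callum in UTC: 06:30-10:00, 13:00-19:00 (add 5h to convert from UTC-5).
Diego in UTC: 06:00-10:00, 13:30-19:00 (subtract 2h to convert from UTC+2).
Lila in UTC: 06:30-11:30, 13:30-19:00 (subtract 2h to convert from UTC+2).
Oona in UTC: 07:30-12:00, 13:00-18:30 (add 4h to convert from UTC-4).
Pita ∩ Yuki: 08:00-09:30, 13:00-13:30, 16:00-19:00.
Pita ∩ Yuki ∩ Callum: 08:00-09:30, 13:00-13:30, 16:00-19:00.
Pita ∩ Yuki ∩ Callum ∩ Diego: 08:00-09:30, 16:00-19:00.
Pita ∩ Yuki ∩ Callum ∩ Diego ∩ Lila: 08:00-09:30, 16:00-19:00.
Pita ∩ Yuki ∩ Callum ∩ Diego ∩ Lila ∩ Oona: 08:00-09:30, 16:00-18:30.

08:00-09:30, 16:00-18:30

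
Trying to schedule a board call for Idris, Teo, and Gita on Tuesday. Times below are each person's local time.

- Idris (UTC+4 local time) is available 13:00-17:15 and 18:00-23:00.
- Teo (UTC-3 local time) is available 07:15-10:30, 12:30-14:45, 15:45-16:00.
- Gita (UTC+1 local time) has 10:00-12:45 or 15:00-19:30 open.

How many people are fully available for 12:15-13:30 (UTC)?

Idris in UTC: 09:00-13:15, 14:00-19:00 (subtract 4h to convert from UTC+4).
Teo in UTC: 10:15-13:30, 15:30-17:45, 18:45-19:00 (add 3h to convert from UTC-3).
Gita in UTC: 09:00-11:45, 14:00-18:30 (subtract 1h to convert from UTC+1).
Teo can make the full 12:15-13:30 slot — that's 1.

1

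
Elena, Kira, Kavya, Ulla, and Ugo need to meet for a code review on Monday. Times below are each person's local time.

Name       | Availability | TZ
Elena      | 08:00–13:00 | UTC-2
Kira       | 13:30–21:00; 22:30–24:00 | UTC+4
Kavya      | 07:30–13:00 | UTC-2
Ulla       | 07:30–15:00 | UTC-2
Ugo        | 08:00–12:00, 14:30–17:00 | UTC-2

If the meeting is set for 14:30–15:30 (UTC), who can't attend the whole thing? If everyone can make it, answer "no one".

Elena in UTC: 10:00-15:00 (add 2h to convert from UTC-2).
Kira in UTC: 09:30-17:00, 18:30-20:00 (subtract 4h to convert from UTC+4).
Kavya in UTC: 09:30-15:00 (add 2h to convert from UTC-2).
Ulla in UTC: 09:30-17:00 (add 2h to convert from UTC-2).
Ugo in UTC: 10:00-14:00, 16:30-19:00 (add 2h to convert from UTC-2).
Elena: not fully free for 14:30-15:30. Kira: free for 14:30-15:30. Kavya: not fully free for 14:30-15:30. Ulla: free for 14:30-15:30. Ugo: not fully free for 14:30-15:30.

Elena, Kavya, Ugo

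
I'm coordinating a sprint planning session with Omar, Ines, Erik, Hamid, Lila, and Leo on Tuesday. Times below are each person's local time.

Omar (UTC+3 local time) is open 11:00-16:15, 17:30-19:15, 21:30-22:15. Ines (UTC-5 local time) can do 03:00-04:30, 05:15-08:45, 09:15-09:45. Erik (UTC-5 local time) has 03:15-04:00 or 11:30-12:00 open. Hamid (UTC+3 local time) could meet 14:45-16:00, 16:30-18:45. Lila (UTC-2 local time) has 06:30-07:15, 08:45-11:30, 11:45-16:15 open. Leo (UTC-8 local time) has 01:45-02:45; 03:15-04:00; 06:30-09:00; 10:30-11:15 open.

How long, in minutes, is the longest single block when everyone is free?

0

Omar in UTC: 08:00-13:15, 14:30-16:15, 18:30-19:15 (subtract 3h to convert from UTC+3).
Ines in UTC: 08:00-09:30, 10:15-13:45, 14:15-14:45 (add 5h to convert from UTC-5).
Erik in UTC: 08:15-09:00, 16:30-17:00 (add 5h to convert from UTC-5).
Hamid in UTC: 11:45-13:00, 13:30-15:45 (subtract 3h to convert from UTC+3).
Lila in UTC: 08:30-09:15, 10:45-13:30, 13:45-18:15 (add 2h to convert from UTC-2).
Leo in UTC: 09:45-10:45, 11:15-12:00, 14:30-17:00, 18:30-19:15 (add 8h to convert from UTC-8).
Omar ∩ Ines: 08:00-09:30, 10:15-13:15, 14:30-14:45.
Omar ∩ Ines ∩ Erik: 08:15-09:00.
Omar ∩ Ines ∩ Erik ∩ Hamid: ∅.
Omar ∩ Ines ∩ Erik ∩ Hamid ∩ Lila: ∅.
Omar ∩ Ines ∩ Erik ∩ Hamid ∩ Lila ∩ Leo: ∅.
There is no time when everyone is free.
No common window exists, so the longest block is 0 minutes.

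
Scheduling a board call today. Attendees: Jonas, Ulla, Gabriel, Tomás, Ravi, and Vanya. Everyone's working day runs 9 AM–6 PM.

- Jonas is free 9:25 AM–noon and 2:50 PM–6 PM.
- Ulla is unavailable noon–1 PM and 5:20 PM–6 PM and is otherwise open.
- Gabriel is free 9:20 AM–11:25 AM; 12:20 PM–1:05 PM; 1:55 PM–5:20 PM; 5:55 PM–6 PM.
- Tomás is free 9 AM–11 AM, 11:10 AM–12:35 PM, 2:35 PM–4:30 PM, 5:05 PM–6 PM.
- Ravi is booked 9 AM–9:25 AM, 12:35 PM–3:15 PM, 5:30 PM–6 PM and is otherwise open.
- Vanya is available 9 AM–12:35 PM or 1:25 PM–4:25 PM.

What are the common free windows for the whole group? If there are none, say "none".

Jonas free: 09:25-12:00, 14:50-18:00.
Ulla free: 09:00-12:00, 13:00-17:20 (invert busy blocks within the working day).
Gabriel free: 09:20-11:25, 12:20-13:05, 13:55-17:20, 17:55-18:00.
Tomás free: 09:00-11:00, 11:10-12:35, 14:35-16:30, 17:05-18:00.
Ravi free: 09:25-12:35, 15:15-17:30 (invert busy blocks within the working day).
Vanya free: 09:00-12:35, 13:25-16:25.
Jonas ∩ Ulla: 09:25-12:00, 14:50-17:20.
Jonas ∩ Ulla ∩ Gabriel: 09:25-11:25, 14:50-17:20.
Jonas ∩ Ulla ∩ Gabriel ∩ Tomás: 09:25-11:00, 11:10-11:25, 14:50-16:30, 17:05-17:20.
Jonas ∩ Ulla ∩ Gabriel ∩ Tomás ∩ Ravi: 09:25-11:00, 11:10-11:25, 15:15-16:30, 17:05-17:20.
Jonas ∩ Ulla ∩ Gabriel ∩ Tomás ∩ Ravi ∩ Vanya: 09:25-11:00, 11:10-11:25, 15:15-16:25.

09:25-11:00, 11:10-11:25, 15:15-16:25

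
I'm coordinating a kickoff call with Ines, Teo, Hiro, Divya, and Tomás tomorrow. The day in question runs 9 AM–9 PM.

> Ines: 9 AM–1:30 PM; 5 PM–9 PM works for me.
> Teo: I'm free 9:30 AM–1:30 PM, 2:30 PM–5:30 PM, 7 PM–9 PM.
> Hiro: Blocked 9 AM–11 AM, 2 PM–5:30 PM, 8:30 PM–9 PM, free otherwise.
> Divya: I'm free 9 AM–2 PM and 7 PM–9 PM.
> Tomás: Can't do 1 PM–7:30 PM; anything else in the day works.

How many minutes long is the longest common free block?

120

Ines free: 09:00-13:30, 17:00-21:00.
Teo free: 09:30-13:30, 14:30-17:30, 19:00-21:00.
Hiro free: 11:00-14:00, 17:30-20:30 (invert busy blocks within the working day).
Divya free: 09:00-14:00, 19:00-21:00.
Tomás free: 09:00-13:00, 19:30-21:00 (invert busy blocks within the working day).
Ines ∩ Teo: 09:30-13:30, 17:00-17:30, 19:00-21:00.
Ines ∩ Teo ∩ Hiro: 11:00-13:30, 19:00-20:30.
Ines ∩ Teo ∩ Hiro ∩ Divya: 11:00-13:30, 19:00-20:30.
Ines ∩ Teo ∩ Hiro ∩ Divya ∩ Tomás: 11:00-13:00, 19:30-20:30.
Those are the intersection windows.
The longest is 11:00-13:00 at 120 minutes.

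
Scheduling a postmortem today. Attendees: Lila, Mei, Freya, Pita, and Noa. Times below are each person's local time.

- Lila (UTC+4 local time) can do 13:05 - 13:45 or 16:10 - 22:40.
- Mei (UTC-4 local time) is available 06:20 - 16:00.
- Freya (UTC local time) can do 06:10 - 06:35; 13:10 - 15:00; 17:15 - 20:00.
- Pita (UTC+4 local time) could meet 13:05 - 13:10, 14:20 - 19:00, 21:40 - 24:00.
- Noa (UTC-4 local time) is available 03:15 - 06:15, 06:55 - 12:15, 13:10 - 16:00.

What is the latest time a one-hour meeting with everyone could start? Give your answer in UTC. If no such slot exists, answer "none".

Lila in UTC: 09:05-09:45, 12:10-18:40 (subtract 4h to convert from UTC+4).
Mei in UTC: 10:20-20:00 (add 4h to convert from UTC-4).
Freya in UTC: 06:10-06:35, 13:10-15:00, 17:15-20:00.
Pita in UTC: 09:05-09:10, 10:20-15:00, 17:40-20:00 (subtract 4h to convert from UTC+4).
Noa in UTC: 07:15-10:15, 10:55-16:15, 17:10-20:00 (add 4h to convert from UTC-4).
Lila ∩ Mei: 12:10-18:40.
Lila ∩ Mei ∩ Freya: 13:10-15:00, 17:15-18:40.
Lila ∩ Mei ∩ Freya ∩ Pita: 13:10-15:00, 17:40-18:40.
Lila ∩ Mei ∩ Freya ∩ Pita ∩ Noa: 13:10-15:00, 17:40-18:40.
The last common window of at least 60 minutes is 17:40-18:40; a 60-minute meeting can start as late as 17:40 and still end by 18:40.

17:40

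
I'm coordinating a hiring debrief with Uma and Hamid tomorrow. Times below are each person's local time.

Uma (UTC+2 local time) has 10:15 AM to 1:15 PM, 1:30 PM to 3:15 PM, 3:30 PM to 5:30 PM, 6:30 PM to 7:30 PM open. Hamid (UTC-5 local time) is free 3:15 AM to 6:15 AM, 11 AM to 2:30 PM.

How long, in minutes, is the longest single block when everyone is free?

Uma in UTC: 08:15-11:15, 11:30-13:15, 13:30-15:30, 16:30-17:30 (subtract 2h to convert from UTC+2).
Hamid in UTC: 08:15-11:15, 16:00-19:30 (add 5h to convert from UTC-5).
Uma ∩ Hamid: 08:15-11:15, 16:30-17:30.
The longest is 08:15-11:15 at 180 minutes.

180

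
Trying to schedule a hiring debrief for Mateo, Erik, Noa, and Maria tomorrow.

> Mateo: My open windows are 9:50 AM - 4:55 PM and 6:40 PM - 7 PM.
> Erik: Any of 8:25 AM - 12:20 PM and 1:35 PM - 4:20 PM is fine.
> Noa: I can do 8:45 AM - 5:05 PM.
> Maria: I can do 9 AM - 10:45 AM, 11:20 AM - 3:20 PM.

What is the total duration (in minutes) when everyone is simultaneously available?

Mateo ∩ Erik: 09:50-12:20, 13:35-16:20.
Mateo ∩ Erik ∩ Noa: 09:50-12:20, 13:35-16:20.
Mateo ∩ Erik ∩ Noa ∩ Maria: 09:50-10:45, 11:20-12:20, 13:35-15:20.
Summing the common windows: 55 + 60 + 105 = 220 minutes.

220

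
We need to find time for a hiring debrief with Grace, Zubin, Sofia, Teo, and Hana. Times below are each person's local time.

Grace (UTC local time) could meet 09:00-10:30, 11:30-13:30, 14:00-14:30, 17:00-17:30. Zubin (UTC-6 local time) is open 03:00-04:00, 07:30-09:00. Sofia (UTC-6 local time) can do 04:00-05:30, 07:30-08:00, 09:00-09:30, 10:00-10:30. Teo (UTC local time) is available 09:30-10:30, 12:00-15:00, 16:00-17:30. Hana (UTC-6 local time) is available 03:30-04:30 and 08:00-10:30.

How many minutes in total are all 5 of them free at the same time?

0

Grace in UTC: 09:00-10:30, 11:30-13:30, 14:00-14:30, 17:00-17:30.
Zubin in UTC: 09:00-10:00, 13:30-15:00 (add 6h to convert from UTC-6).
Sofia in UTC: 10:00-11:30, 13:30-14:00, 15:00-15:30, 16:00-16:30 (add 6h to convert from UTC-6).
Teo in UTC: 09:30-10:30, 12:00-15:00, 16:00-17:30.
Hana in UTC: 09:30-10:30, 14:00-16:30 (add 6h to convert from UTC-6).
Grace ∩ Zubin: 09:00-10:00, 14:00-14:30.
Grace ∩ Zubin ∩ Sofia: ∅.
Grace ∩ Zubin ∩ Sofia ∩ Teo: ∅.
Grace ∩ Zubin ∩ Sofia ∩ Teo ∩ Hana: ∅.
There is no time when everyone is free.
There is no common window, so the total is 0 minutes.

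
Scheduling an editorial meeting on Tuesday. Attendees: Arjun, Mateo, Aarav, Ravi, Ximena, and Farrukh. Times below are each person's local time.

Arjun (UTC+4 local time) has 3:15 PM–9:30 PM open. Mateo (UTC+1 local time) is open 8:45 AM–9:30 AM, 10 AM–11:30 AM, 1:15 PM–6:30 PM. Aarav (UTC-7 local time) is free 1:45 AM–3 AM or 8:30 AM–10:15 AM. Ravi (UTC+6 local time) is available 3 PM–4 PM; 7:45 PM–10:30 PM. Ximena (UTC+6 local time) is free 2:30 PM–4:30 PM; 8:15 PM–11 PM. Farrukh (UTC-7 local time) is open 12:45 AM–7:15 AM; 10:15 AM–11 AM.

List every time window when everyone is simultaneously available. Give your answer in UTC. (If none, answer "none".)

none

Arjun in UTC: 11:15-17:30 (subtract 4h to convert from UTC+4).
Mateo in UTC: 07:45-08:30, 09:00-10:30, 12:15-17:30 (subtract 1h to convert from UTC+1).
Aarav in UTC: 08:45-10:00, 15:30-17:15 (add 7h to convert from UTC-7).
Ravi in UTC: 09:00-10:00, 13:45-16:30 (subtract 6h to convert from UTC+6).
Ximena in UTC: 08:30-10:30, 14:15-17:00 (subtract 6h to convert from UTC+6).
Farrukh in UTC: 07:45-14:15, 17:15-18:00 (add 7h to convert from UTC-7).
Arjun ∩ Mateo: 12:15-17:30.
Arjun ∩ Mateo ∩ Aarav: 15:30-17:15.
Arjun ∩ Mateo ∩ Aarav ∩ Ravi: 15:30-16:30.
Arjun ∩ Mateo ∩ Aarav ∩ Ravi ∩ Ximena: 15:30-16:30.
Arjun ∩ Mateo ∩ Aarav ∩ Ravi ∩ Ximena ∩ Farrukh: ∅.
There is no time when everyone is free.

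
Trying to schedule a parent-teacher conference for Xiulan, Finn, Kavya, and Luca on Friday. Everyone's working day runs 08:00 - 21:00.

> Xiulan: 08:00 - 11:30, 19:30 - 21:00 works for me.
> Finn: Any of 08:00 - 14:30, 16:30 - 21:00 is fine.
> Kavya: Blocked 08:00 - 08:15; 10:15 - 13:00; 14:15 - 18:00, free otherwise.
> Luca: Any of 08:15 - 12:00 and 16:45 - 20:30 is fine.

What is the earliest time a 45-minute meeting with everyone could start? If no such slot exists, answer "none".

Xiulan free: 08:00-11:30, 19:30-21:00.
Finn free: 08:00-14:30, 16:30-21:00.
Kavya free: 08:15-10:15, 13:00-14:15, 18:00-21:00 (invert busy blocks within the working day).
Luca free: 08:15-12:00, 16:45-20:30.
Xiulan ∩ Finn: 08:00-11:30, 19:30-21:00.
Xiulan ∩ Finn ∩ Kavya: 08:15-10:15, 19:30-21:00.
Xiulan ∩ Finn ∩ Kavya ∩ Luca: 08:15-10:15, 19:30-20:30.
The first common window of at least 45 minutes is 08:15-10:15, so the earliest start is 08:15.

08:15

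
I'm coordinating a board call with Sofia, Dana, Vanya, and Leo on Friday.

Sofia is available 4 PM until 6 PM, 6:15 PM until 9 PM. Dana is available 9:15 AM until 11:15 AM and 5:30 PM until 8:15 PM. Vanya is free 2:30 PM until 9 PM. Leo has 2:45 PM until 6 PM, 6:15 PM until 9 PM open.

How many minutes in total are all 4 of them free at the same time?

150

Sofia ∩ Dana: 17:30-18:00, 18:15-20:15.
Sofia ∩ Dana ∩ Vanya: 17:30-18:00, 18:15-20:15.
Sofia ∩ Dana ∩ Vanya ∩ Leo: 17:30-18:00, 18:15-20:15.
So the common availability across everyone is 17:30-18:00, 18:15-20:15.
Summing the common windows: 30 + 120 = 150 minutes.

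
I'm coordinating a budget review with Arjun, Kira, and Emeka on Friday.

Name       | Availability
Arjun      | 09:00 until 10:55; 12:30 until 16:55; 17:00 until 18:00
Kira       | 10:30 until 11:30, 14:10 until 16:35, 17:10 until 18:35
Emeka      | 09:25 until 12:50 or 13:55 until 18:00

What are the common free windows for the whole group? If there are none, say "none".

10:30-10:55, 14:10-16:35, 17:10-18:00

Arjun ∩ Kira: 10:30-10:55, 14:10-16:35, 17:10-18:00.
Arjun ∩ Kira ∩ Emeka: 10:30-10:55, 14:10-16:35, 17:10-18:00.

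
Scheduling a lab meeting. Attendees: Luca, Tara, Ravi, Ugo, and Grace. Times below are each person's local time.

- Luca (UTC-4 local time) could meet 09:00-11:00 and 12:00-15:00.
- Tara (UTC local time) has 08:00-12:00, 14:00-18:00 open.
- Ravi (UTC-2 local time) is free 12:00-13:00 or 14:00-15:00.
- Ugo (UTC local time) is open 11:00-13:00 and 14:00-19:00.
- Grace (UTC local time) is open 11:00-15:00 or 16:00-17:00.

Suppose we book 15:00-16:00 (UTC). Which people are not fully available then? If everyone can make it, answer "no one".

Grace, Luca, Ravi

Luca in UTC: 13:00-15:00, 16:00-19:00 (add 4h to convert from UTC-4).
Tara in UTC: 08:00-12:00, 14:00-18:00.
Ravi in UTC: 14:00-15:00, 16:00-17:00 (add 2h to convert from UTC-2).
Ugo in UTC: 11:00-13:00, 14:00-19:00.
Grace in UTC: 11:00-15:00, 16:00-17:00.
Luca: not fully free for 15:00-16:00. Tara: free for 15:00-16:00. Ravi: not fully free for 15:00-16:00. Ugo: free for 15:00-16:00. Grace: not fully free for 15:00-16:00.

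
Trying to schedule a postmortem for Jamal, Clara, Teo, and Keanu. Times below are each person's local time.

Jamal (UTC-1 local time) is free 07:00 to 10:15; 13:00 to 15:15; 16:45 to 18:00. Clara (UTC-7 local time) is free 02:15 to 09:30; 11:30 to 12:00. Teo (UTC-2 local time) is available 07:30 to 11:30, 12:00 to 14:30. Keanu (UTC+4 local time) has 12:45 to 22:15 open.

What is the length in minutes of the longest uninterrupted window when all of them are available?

Jamal in UTC: 08:00-11:15, 14:00-16:15, 17:45-19:00 (add 1h to convert from UTC-1).
Clara in UTC: 09:15-16:30, 18:30-19:00 (add 7h to convert from UTC-7).
Teo in UTC: 09:30-13:30, 14:00-16:30 (add 2h to convert from UTC-2).
Keanu in UTC: 08:45-18:15 (subtract 4h to convert from UTC+4).
Jamal ∩ Clara: 09:15-11:15, 14:00-16:15, 18:30-19:00.
Jamal ∩ Clara ∩ Teo: 09:30-11:15, 14:00-16:15.
Jamal ∩ Clara ∩ Teo ∩ Keanu: 09:30-11:15, 14:00-16:15.
The longest is 14:00-16:15 at 135 minutes.

135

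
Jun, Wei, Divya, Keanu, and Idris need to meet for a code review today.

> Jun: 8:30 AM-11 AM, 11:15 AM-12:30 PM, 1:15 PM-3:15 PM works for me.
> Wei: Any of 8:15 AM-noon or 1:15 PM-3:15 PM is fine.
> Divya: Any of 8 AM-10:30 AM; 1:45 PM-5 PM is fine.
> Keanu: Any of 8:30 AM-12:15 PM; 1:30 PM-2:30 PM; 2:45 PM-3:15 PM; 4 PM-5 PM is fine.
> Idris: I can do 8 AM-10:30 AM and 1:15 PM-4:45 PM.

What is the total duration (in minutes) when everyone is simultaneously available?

195

Jun ∩ Wei: 08:30-11:00, 11:15-12:00, 13:15-15:15.
Jun ∩ Wei ∩ Divya: 08:30-10:30, 13:45-15:15.
Jun ∩ Wei ∩ Divya ∩ Keanu: 08:30-10:30, 13:45-14:30, 14:45-15:15.
Jun ∩ Wei ∩ Divya ∩ Keanu ∩ Idris: 08:30-10:30, 13:45-14:30, 14:45-15:15.
Summing the common windows: 120 + 45 + 30 = 195 minutes.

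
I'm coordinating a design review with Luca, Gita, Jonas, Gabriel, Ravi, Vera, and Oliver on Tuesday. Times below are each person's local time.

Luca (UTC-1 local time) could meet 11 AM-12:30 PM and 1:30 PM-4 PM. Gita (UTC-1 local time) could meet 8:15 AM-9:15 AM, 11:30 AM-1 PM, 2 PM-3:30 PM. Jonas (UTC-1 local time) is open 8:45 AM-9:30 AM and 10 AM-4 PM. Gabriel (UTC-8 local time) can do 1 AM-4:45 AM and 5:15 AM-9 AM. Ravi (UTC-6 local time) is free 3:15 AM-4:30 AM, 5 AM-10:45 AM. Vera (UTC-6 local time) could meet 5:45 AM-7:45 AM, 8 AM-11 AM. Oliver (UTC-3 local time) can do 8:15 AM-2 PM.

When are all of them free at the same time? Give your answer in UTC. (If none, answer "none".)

12:30-12:45, 13:15-13:30, 15:00-16:30

Luca in UTC: 12:00-13:30, 14:30-17:00 (add 1h to convert from UTC-1).
Gita in UTC: 09:15-10:15, 12:30-14:00, 15:00-16:30 (add 1h to convert from UTC-1).
Jonas in UTC: 09:45-10:30, 11:00-17:00 (add 1h to convert from UTC-1).
Gabriel in UTC: 09:00-12:45, 13:15-17:00 (add 8h to convert from UTC-8).
Ravi in UTC: 09:15-10:30, 11:00-16:45 (add 6h to convert from UTC-6).
Vera in UTC: 11:45-13:45, 14:00-17:00 (add 6h to convert from UTC-6).
Oliver in UTC: 11:15-17:00 (add 3h to convert from UTC-3).
Luca ∩ Gita: 12:30-13:30, 15:00-16:30.
Luca ∩ Gita ∩ Jonas: 12:30-13:30, 15:00-16:30.
Luca ∩ Gita ∩ Jonas ∩ Gabriel: 12:30-12:45, 13:15-13:30, 15:00-16:30.
Luca ∩ Gita ∩ Jonas ∩ Gabriel ∩ Ravi: 12:30-12:45, 13:15-13:30, 15:00-16:30.
Luca ∩ Gita ∩ Jonas ∩ Gabriel ∩ Ravi ∩ Vera: 12:30-12:45, 13:15-13:30, 15:00-16:30.
Luca ∩ Gita ∩ Jonas ∩ Gabriel ∩ Ravi ∩ Vera ∩ Oliver: 12:30-12:45, 13:15-13:30, 15:00-16:30.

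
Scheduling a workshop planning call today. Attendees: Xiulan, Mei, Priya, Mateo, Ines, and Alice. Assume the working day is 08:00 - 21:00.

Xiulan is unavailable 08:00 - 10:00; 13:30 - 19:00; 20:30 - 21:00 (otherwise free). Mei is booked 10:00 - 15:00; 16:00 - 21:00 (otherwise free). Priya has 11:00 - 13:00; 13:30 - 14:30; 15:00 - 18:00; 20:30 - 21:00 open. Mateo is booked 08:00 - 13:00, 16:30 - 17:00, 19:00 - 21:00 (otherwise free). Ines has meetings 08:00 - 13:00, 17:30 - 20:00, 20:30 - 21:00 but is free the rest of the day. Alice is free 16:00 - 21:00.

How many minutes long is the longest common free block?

0

Xiulan free: 10:00-13:30, 19:00-20:30 (invert busy blocks within the working day).
Mei free: 08:00-10:00, 15:00-16:00 (invert busy blocks within the working day).
Priya free: 11:00-13:00, 13:30-14:30, 15:00-18:00, 20:30-21:00.
Mateo free: 13:00-16:30, 17:00-19:00 (invert busy blocks within the working day).
Ines free: 13:00-17:30, 20:00-20:30 (invert busy blocks within the working day).
Alice free: 16:00-21:00.
Xiulan ∩ Mei: ∅.
Xiulan ∩ Mei ∩ Priya: ∅.
Xiulan ∩ Mei ∩ Priya ∩ Mateo: ∅.
Xiulan ∩ Mei ∩ Priya ∩ Mateo ∩ Ines: ∅.
Xiulan ∩ Mei ∩ Priya ∩ Mateo ∩ Ines ∩ Alice: ∅.
There is no time when everyone is free.
No common window exists, so the longest block is 0 minutes.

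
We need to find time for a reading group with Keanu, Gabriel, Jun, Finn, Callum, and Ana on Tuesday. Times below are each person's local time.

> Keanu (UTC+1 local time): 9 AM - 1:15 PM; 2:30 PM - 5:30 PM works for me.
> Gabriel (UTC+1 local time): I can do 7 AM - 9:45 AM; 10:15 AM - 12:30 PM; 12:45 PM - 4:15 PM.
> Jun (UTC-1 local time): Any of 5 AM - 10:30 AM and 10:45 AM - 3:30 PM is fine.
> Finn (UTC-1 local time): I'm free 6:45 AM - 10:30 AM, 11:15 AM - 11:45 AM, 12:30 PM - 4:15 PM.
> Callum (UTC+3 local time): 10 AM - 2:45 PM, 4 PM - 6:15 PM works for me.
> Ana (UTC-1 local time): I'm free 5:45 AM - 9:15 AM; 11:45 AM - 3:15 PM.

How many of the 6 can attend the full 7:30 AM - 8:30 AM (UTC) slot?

4

Keanu in UTC: 08:00-12:15, 13:30-16:30 (subtract 1h to convert from UTC+1).
Gabriel in UTC: 06:00-08:45, 09:15-11:30, 11:45-15:15 (subtract 1h to convert from UTC+1).
Jun in UTC: 06:00-11:30, 11:45-16:30 (add 1h to convert from UTC-1).
Finn in UTC: 07:45-11:30, 12:15-12:45, 13:30-17:15 (add 1h to convert from UTC-1).
Callum in UTC: 07:00-11:45, 13:00-15:15 (subtract 3h to convert from UTC+3).
Ana in UTC: 06:45-10:15, 12:45-16:15 (add 1h to convert from UTC-1).
Gabriel, Jun, Callum, and Ana can make the full 07:30-08:30 slot — that's 4.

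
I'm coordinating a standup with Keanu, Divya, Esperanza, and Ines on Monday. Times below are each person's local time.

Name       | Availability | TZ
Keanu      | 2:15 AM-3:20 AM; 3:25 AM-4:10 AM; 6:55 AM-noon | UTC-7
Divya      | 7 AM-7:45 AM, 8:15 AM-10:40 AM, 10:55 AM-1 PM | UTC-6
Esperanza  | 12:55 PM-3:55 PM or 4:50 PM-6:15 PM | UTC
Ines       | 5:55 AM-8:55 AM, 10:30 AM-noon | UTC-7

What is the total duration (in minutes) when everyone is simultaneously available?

145

Keanu in UTC: 09:15-10:20, 10:25-11:10, 13:55-19:00 (add 7h to convert from UTC-7).
Divya in UTC: 13:00-13:45, 14:15-16:40, 16:55-19:00 (add 6h to convert from UTC-6).
Esperanza in UTC: 12:55-15:55, 16:50-18:15.
Ines in UTC: 12:55-15:55, 17:30-19:00 (add 7h to convert from UTC-7).
Keanu ∩ Divya: 14:15-16:40, 16:55-19:00.
Keanu ∩ Divya ∩ Esperanza: 14:15-15:55, 16:55-18:15.
Keanu ∩ Divya ∩ Esperanza ∩ Ines: 14:15-15:55, 17:30-18:15.
Those are the intersection windows.
Summing the common windows: 100 + 45 = 145 minutes.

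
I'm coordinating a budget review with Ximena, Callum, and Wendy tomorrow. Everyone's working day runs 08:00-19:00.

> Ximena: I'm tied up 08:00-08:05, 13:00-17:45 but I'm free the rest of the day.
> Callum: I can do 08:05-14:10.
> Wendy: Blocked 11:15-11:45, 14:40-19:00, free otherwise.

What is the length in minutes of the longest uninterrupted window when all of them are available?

Ximena free: 08:05-13:00, 17:45-19:00 (invert busy blocks within the working day).
Callum free: 08:05-14:10.
Wendy free: 08:00-11:15, 11:45-14:40 (invert busy blocks within the working day).
Ximena ∩ Callum: 08:05-13:00.
Ximena ∩ Callum ∩ Wendy: 08:05-11:15, 11:45-13:00.
The longest is 08:05-11:15 at 190 minutes.

190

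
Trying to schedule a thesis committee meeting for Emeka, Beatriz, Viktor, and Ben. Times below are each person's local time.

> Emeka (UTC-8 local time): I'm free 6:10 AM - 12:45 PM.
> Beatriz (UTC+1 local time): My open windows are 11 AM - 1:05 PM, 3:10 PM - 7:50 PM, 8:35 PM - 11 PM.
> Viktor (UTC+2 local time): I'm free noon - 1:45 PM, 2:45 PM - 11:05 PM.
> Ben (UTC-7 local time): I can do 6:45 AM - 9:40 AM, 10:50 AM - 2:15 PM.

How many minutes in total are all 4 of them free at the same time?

Emeka in UTC: 14:10-20:45 (add 8h to convert from UTC-8).
Beatriz in UTC: 10:00-12:05, 14:10-18:50, 19:35-22:00 (subtract 1h to convert from UTC+1).
Viktor in UTC: 10:00-11:45, 12:45-21:05 (subtract 2h to convert from UTC+2).
Ben in UTC: 13:45-16:40, 17:50-21:15 (add 7h to convert from UTC-7).
Emeka ∩ Beatriz: 14:10-18:50, 19:35-20:45.
Emeka ∩ Beatriz ∩ Viktor: 14:10-18:50, 19:35-20:45.
Emeka ∩ Beatriz ∩ Viktor ∩ Ben: 14:10-16:40, 17:50-18:50, 19:35-20:45.
Summing the common windows: 150 + 60 + 70 = 280 minutes.

280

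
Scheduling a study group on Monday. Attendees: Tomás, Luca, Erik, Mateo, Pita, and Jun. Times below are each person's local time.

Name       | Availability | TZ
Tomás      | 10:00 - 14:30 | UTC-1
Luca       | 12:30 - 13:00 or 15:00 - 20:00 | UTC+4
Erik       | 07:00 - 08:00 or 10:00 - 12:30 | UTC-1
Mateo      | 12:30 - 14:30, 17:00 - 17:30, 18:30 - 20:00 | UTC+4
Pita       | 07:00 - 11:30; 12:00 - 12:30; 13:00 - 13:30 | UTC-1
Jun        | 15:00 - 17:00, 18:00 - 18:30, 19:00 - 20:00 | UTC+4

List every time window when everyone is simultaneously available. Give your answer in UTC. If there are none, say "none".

none

Tomás in UTC: 11:00-15:30 (add 1h to convert from UTC-1).
Luca in UTC: 08:30-09:00, 11:00-16:00 (subtract 4h to convert from UTC+4).
Erik in UTC: 08:00-09:00, 11:00-13:30 (add 1h to convert from UTC-1).
Mateo in UTC: 08:30-10:30, 13:00-13:30, 14:30-16:00 (subtract 4h to convert from UTC+4).
Pita in UTC: 08:00-12:30, 13:00-13:30, 14:00-14:30 (add 1h to convert from UTC-1).
Jun in UTC: 11:00-13:00, 14:00-14:30, 15:00-16:00 (subtract 4h to convert from UTC+4).
Tomás ∩ Luca: 11:00-15:30.
Tomás ∩ Luca ∩ Erik: 11:00-13:30.
Tomás ∩ Luca ∩ Erik ∩ Mateo: 13:00-13:30.
Tomás ∩ Luca ∩ Erik ∩ Mateo ∩ Pita: 13:00-13:30.
Tomás ∩ Luca ∩ Erik ∩ Mateo ∩ Pita ∩ Jun: ∅.
There is no time when everyone is free.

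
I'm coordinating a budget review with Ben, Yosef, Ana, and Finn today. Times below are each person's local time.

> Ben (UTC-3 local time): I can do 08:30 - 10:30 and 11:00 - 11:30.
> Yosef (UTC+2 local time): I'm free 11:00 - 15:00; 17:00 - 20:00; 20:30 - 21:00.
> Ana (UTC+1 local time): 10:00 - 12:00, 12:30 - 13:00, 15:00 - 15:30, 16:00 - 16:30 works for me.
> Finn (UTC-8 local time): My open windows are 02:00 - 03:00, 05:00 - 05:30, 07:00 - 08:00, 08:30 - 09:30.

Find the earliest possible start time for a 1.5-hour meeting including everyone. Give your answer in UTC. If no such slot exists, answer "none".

Ben in UTC: 11:30-13:30, 14:00-14:30 (add 3h to convert from UTC-3).
Yosef in UTC: 09:00-13:00, 15:00-18:00, 18:30-19:00 (subtract 2h to convert from UTC+2).
Ana in UTC: 09:00-11:00, 11:30-12:00, 14:00-14:30, 15:00-15:30 (subtract 1h to convert from UTC+1).
Finn in UTC: 10:00-11:00, 13:00-13:30, 15:00-16:00, 16:30-17:30 (add 8h to convert from UTC-8).
Ben ∩ Yosef: 11:30-13:00.
Ben ∩ Yosef ∩ Ana: 11:30-12:00.
Ben ∩ Yosef ∩ Ana ∩ Finn: ∅.
There is no time when everyone is free.
No common window is at least 90 minutes long.

none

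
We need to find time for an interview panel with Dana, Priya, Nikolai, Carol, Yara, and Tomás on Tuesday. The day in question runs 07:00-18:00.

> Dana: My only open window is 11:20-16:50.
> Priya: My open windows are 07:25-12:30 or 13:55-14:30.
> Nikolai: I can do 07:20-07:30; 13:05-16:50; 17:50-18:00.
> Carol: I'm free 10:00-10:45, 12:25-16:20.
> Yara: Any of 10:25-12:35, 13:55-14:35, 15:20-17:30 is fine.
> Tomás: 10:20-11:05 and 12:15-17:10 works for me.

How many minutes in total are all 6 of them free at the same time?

35

Dana ∩ Priya: 11:20-12:30, 13:55-14:30.
Dana ∩ Priya ∩ Nikolai: 13:55-14:30.
Dana ∩ Priya ∩ Nikolai ∩ Carol: 13:55-14:30.
Dana ∩ Priya ∩ Nikolai ∩ Carol ∩ Yara: 13:55-14:30.
Dana ∩ Priya ∩ Nikolai ∩ Carol ∩ Yara ∩ Tomás: 13:55-14:30.
That's a single block of 35 minutes.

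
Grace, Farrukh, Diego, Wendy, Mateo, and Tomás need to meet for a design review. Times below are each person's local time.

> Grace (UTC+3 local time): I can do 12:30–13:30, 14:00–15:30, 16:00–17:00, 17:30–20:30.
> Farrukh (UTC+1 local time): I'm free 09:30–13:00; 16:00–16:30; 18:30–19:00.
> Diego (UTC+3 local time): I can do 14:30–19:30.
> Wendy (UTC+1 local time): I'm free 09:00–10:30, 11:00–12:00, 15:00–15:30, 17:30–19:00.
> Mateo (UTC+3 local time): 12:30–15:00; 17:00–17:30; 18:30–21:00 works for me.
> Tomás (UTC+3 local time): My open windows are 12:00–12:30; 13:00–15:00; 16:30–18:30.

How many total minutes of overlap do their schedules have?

Grace in UTC: 09:30-10:30, 11:00-12:30, 13:00-14:00, 14:30-17:30 (subtract 3h to convert from UTC+3).
Farrukh in UTC: 08:30-12:00, 15:00-15:30, 17:30-18:00 (subtract 1h to convert from UTC+1).
Diego in UTC: 11:30-16:30 (subtract 3h to convert from UTC+3).
Wendy in UTC: 08:00-09:30, 10:00-11:00, 14:00-14:30, 16:30-18:00 (subtract 1h to convert from UTC+1).
Mateo in UTC: 09:30-12:00, 14:00-14:30, 15:30-18:00 (subtract 3h to convert from UTC+3).
Tomás in UTC: 09:00-09:30, 10:00-12:00, 13:30-15:30 (subtract 3h to convert from UTC+3).
Grace ∩ Farrukh: 09:30-10:30, 11:00-12:00, 15:00-15:30.
Grace ∩ Farrukh ∩ Diego: 11:30-12:00, 15:00-15:30.
Grace ∩ Farrukh ∩ Diego ∩ Wendy: ∅.
Grace ∩ Farrukh ∩ Diego ∩ Wendy ∩ Mateo: ∅.
Grace ∩ Farrukh ∩ Diego ∩ Wendy ∩ Mateo ∩ Tomás: ∅.
There is no time when everyone is free.
There is no common window, so the total is 0 minutes.

0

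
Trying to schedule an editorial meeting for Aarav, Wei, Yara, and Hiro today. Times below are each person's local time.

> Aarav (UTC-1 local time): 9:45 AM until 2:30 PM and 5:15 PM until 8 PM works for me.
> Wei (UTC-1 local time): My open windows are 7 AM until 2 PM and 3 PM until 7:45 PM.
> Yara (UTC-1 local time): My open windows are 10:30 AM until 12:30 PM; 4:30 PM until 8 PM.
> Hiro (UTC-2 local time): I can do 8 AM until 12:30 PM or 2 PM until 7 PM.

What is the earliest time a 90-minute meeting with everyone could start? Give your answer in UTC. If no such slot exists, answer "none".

11:30

Aarav in UTC: 10:45-15:30, 18:15-21:00 (add 1h to convert from UTC-1).
Wei in UTC: 08:00-15:00, 16:00-20:45 (add 1h to convert from UTC-1).
Yara in UTC: 11:30-13:30, 17:30-21:00 (add 1h to convert from UTC-1).
Hiro in UTC: 10:00-14:30, 16:00-21:00 (add 2h to convert from UTC-2).
Aarav ∩ Wei: 10:45-15:00, 18:15-20:45.
Aarav ∩ Wei ∩ Yara: 11:30-13:30, 18:15-20:45.
Aarav ∩ Wei ∩ Yara ∩ Hiro: 11:30-13:30, 18:15-20:45.
The first common window of at least 90 minutes is 11:30-13:30, so the earliest start is 11:30.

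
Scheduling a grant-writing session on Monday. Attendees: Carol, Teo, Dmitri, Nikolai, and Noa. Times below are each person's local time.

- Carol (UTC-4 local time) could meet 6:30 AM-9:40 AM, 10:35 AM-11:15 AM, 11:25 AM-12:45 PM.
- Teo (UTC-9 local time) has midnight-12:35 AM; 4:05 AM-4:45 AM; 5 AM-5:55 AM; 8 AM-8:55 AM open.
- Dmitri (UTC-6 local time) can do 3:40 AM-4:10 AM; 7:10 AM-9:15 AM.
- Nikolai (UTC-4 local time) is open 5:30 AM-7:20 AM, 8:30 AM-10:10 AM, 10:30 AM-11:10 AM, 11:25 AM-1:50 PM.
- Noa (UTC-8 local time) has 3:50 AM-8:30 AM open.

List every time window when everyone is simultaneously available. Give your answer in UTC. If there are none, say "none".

13:10-13:40, 14:35-14:55

Carol in UTC: 10:30-13:40, 14:35-15:15, 15:25-16:45 (add 4h to convert from UTC-4).
Teo in UTC: 09:00-09:35, 13:05-13:45, 14:00-14:55, 17:00-17:55 (add 9h to convert from UTC-9).
Dmitri in UTC: 09:40-10:10, 13:10-15:15 (add 6h to convert from UTC-6).
Nikolai in UTC: 09:30-11:20, 12:30-14:10, 14:30-15:10, 15:25-17:50 (add 4h to convert from UTC-4).
Noa in UTC: 11:50-16:30 (add 8h to convert from UTC-8).
Carol ∩ Teo: 13:05-13:40, 14:35-14:55.
Carol ∩ Teo ∩ Dmitri: 13:10-13:40, 14:35-14:55.
Carol ∩ Teo ∩ Dmitri ∩ Nikolai: 13:10-13:40, 14:35-14:55.
Carol ∩ Teo ∩ Dmitri ∩ Nikolai ∩ Noa: 13:10-13:40, 14:35-14:55.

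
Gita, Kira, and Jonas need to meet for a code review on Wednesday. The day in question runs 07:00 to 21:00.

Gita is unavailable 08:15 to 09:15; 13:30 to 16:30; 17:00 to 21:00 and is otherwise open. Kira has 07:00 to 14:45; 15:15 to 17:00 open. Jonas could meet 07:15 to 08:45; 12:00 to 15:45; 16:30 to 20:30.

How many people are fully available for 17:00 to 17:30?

Gita free: 07:00-08:15, 09:15-13:30, 16:30-17:00 (invert busy blocks within the working day).
Kira free: 07:00-14:45, 15:15-17:00.
Jonas free: 07:15-08:45, 12:00-15:45, 16:30-20:30.
Jonas can make the full 17:00-17:30 slot — that's 1.

1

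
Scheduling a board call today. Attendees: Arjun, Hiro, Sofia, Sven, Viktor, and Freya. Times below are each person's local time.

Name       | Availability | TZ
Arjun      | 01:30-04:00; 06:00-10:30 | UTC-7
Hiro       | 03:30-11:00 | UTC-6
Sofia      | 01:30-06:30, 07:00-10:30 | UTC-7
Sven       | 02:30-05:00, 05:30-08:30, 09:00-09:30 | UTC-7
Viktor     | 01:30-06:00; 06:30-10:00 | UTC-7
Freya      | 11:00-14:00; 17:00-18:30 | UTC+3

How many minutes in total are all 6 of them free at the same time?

180

Arjun in UTC: 08:30-11:00, 13:00-17:30 (add 7h to convert from UTC-7).
Hiro in UTC: 09:30-17:00 (add 6h to convert from UTC-6).
Sofia in UTC: 08:30-13:30, 14:00-17:30 (add 7h to convert from UTC-7).
Sven in UTC: 09:30-12:00, 12:30-15:30, 16:00-16:30 (add 7h to convert from UTC-7).
Viktor in UTC: 08:30-13:00, 13:30-17:00 (add 7h to convert from UTC-7).
Freya in UTC: 08:00-11:00, 14:00-15:30 (subtract 3h to convert from UTC+3).
Arjun ∩ Hiro: 09:30-11:00, 13:00-17:00.
Arjun ∩ Hiro ∩ Sofia: 09:30-11:00, 13:00-13:30, 14:00-17:00.
Arjun ∩ Hiro ∩ Sofia ∩ Sven: 09:30-11:00, 13:00-13:30, 14:00-15:30, 16:00-16:30.
Arjun ∩ Hiro ∩ Sofia ∩ Sven ∩ Viktor: 09:30-11:00, 14:00-15:30, 16:00-16:30.
Arjun ∩ Hiro ∩ Sofia ∩ Sven ∩ Viktor ∩ Freya: 09:30-11:00, 14:00-15:30.
Those are the intersection windows.
Summing the common windows: 90 + 90 = 180 minutes.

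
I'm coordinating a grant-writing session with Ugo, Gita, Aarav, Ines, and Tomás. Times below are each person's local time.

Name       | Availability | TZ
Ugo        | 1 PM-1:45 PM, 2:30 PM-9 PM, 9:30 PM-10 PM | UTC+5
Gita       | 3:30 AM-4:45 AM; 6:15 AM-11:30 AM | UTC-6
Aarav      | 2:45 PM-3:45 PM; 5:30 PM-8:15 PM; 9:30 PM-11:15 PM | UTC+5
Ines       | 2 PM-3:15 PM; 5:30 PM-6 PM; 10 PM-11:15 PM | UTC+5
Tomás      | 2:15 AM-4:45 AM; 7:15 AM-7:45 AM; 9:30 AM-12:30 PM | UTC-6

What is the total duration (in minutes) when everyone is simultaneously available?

Ugo in UTC: 08:00-08:45, 09:30-16:00, 16:30-17:00 (subtract 5h to convert from UTC+5).
Gita in UTC: 09:30-10:45, 12:15-17:30 (add 6h to convert from UTC-6).
Aarav in UTC: 09:45-10:45, 12:30-15:15, 16:30-18:15 (subtract 5h to convert from UTC+5).
Ines in UTC: 09:00-10:15, 12:30-13:00, 17:00-18:15 (subtract 5h to convert from UTC+5).
Tomás in UTC: 08:15-10:45, 13:15-13:45, 15:30-18:30 (add 6h to convert from UTC-6).
Ugo ∩ Gita: 09:30-10:45, 12:15-16:00, 16:30-17:00.
Ugo ∩ Gita ∩ Aarav: 09:45-10:45, 12:30-15:15, 16:30-17:00.
Ugo ∩ Gita ∩ Aarav ∩ Ines: 09:45-10:15, 12:30-13:00.
Ugo ∩ Gita ∩ Aarav ∩ Ines ∩ Tomás: 09:45-10:15.
That's a single block of 30 minutes.

30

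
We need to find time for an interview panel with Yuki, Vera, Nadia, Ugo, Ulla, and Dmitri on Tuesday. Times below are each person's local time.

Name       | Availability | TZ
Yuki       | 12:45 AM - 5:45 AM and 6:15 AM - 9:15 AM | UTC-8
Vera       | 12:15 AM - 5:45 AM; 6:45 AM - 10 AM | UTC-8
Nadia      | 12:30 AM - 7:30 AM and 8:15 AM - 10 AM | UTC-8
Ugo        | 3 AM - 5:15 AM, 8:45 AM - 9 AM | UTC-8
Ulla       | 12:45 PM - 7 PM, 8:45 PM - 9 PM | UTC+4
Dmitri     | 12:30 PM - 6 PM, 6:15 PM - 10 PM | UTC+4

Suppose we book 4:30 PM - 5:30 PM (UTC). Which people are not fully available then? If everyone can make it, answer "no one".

Ugo, Ulla, Yuki

Yuki in UTC: 08:45-13:45, 14:15-17:15 (add 8h to convert from UTC-8).
Vera in UTC: 08:15-13:45, 14:45-18:00 (add 8h to convert from UTC-8).
Nadia in UTC: 08:30-15:30, 16:15-18:00 (add 8h to convert from UTC-8).
Ugo in UTC: 11:00-13:15, 16:45-17:00 (add 8h to convert from UTC-8).
Ulla in UTC: 08:45-15:00, 16:45-17:00 (subtract 4h to convert from UTC+4).
Dmitri in UTC: 08:30-14:00, 14:15-18:00 (subtract 4h to convert from UTC+4).
Yuki: not fully free for 16:30-17:30. Vera: free for 16:30-17:30. Nadia: free for 16:30-17:30. Ugo: not fully free for 16:30-17:30. Ulla: not fully free for 16:30-17:30. Dmitri: free for 16:30-17:30.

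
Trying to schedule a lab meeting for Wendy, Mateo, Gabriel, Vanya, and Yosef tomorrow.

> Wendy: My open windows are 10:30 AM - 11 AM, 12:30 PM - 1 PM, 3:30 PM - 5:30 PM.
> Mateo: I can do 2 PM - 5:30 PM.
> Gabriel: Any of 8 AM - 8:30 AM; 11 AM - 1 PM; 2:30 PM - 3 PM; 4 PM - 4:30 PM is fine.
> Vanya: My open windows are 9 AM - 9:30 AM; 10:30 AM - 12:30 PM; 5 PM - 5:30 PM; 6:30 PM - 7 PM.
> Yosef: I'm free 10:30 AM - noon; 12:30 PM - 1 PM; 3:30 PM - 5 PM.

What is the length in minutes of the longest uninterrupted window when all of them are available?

Wendy ∩ Mateo: 15:30-17:30.
Wendy ∩ Mateo ∩ Gabriel: 16:00-16:30.
Wendy ∩ Mateo ∩ Gabriel ∩ Vanya: ∅.
Wendy ∩ Mateo ∩ Gabriel ∩ Vanya ∩ Yosef: ∅.
There is no time when everyone is free.
No common window exists, so the longest block is 0 minutes.

0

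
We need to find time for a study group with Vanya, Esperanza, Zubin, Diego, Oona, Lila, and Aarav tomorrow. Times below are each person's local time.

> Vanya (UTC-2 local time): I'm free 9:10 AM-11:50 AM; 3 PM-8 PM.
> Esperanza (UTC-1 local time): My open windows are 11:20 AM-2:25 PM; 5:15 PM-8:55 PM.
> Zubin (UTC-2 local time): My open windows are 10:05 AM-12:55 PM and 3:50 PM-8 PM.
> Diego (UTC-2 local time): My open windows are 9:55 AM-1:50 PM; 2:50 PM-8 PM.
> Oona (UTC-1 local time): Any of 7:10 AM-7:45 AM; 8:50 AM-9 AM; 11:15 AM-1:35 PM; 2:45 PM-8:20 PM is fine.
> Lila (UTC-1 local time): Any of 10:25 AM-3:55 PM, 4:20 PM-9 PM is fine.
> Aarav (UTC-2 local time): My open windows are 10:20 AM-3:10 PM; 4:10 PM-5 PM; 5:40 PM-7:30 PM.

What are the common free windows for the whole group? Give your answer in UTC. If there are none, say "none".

Vanya in UTC: 11:10-13:50, 17:00-22:00 (add 2h to convert from UTC-2).
Esperanza in UTC: 12:20-15:25, 18:15-21:55 (add 1h to convert from UTC-1).
Zubin in UTC: 12:05-14:55, 17:50-22:00 (add 2h to convert from UTC-2).
Diego in UTC: 11:55-15:50, 16:50-22:00 (add 2h to convert from UTC-2).
Oona in UTC: 08:10-08:45, 09:50-10:00, 12:15-14:35, 15:45-21:20 (add 1h to convert from UTC-1).
Lila in UTC: 11:25-16:55, 17:20-22:00 (add 1h to convert from UTC-1).
Aarav in UTC: 12:20-17:10, 18:10-19:00, 19:40-21:30 (add 2h to convert from UTC-2).
Vanya ∩ Esperanza: 12:20-13:50, 18:15-21:55.
Vanya ∩ Esperanza ∩ Zubin: 12:20-13:50, 18:15-21:55.
Vanya ∩ Esperanza ∩ Zubin ∩ Diego: 12:20-13:50, 18:15-21:55.
Vanya ∩ Esperanza ∩ Zubin ∩ Diego ∩ Oona: 12:20-13:50, 18:15-21:20.
Vanya ∩ Esperanza ∩ Zubin ∩ Diego ∩ Oona ∩ Lila: 12:20-13:50, 18:15-21:20.
Vanya ∩ Esperanza ∩ Zubin ∩ Diego ∩ Oona ∩ Lila ∩ Aarav: 12:20-13:50, 18:15-19:00, 19:40-21:20.

12:20-13:50, 18:15-19:00, 19:40-21:20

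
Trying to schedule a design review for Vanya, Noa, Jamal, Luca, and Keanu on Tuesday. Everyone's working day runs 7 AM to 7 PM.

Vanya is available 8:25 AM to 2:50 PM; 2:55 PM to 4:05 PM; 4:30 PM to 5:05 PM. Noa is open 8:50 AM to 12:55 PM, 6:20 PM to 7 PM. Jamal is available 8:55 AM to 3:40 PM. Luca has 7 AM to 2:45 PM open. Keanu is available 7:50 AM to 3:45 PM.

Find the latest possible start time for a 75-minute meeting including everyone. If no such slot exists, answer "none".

11:40

Vanya ∩ Noa: 08:50-12:55.
Vanya ∩ Noa ∩ Jamal: 08:55-12:55.
Vanya ∩ Noa ∩ Jamal ∩ Luca: 08:55-12:55.
Vanya ∩ Noa ∩ Jamal ∩ Luca ∩ Keanu: 08:55-12:55.
The last common window of at least 75 minutes is 08:55-12:55; a 75-minute meeting can start as late as 11:40 and still end by 12:55.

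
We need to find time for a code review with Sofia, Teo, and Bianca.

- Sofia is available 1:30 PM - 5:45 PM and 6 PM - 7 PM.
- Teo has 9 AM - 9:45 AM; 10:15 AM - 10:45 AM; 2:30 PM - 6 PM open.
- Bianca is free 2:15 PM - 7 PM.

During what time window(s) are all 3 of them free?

14:30-17:45

Sofia ∩ Teo: 14:30-17:45.
Sofia ∩ Teo ∩ Bianca: 14:30-17:45.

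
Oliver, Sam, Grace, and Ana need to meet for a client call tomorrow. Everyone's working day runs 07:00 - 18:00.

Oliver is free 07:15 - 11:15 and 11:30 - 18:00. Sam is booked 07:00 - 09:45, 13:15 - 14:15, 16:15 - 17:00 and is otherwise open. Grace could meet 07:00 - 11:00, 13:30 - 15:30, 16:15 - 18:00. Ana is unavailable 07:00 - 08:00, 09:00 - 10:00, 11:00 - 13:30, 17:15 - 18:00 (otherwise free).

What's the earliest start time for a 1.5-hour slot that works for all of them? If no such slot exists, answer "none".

none

Oliver free: 07:15-11:15, 11:30-18:00.
Sam free: 09:45-13:15, 14:15-16:15, 17:00-18:00 (invert busy blocks within the working day).
Grace free: 07:00-11:00, 13:30-15:30, 16:15-18:00.
Ana free: 08:00-09:00, 10:00-11:00, 13:30-17:15 (invert busy blocks within the working day).
Oliver ∩ Sam: 09:45-11:15, 11:30-13:15, 14:15-16:15, 17:00-18:00.
Oliver ∩ Sam ∩ Grace: 09:45-11:00, 14:15-15:30, 17:00-18:00.
Oliver ∩ Sam ∩ Grace ∩ Ana: 10:00-11:00, 14:15-15:30, 17:00-17:15.
Those are the intersection windows.
No common window is at least 90 minutes long.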